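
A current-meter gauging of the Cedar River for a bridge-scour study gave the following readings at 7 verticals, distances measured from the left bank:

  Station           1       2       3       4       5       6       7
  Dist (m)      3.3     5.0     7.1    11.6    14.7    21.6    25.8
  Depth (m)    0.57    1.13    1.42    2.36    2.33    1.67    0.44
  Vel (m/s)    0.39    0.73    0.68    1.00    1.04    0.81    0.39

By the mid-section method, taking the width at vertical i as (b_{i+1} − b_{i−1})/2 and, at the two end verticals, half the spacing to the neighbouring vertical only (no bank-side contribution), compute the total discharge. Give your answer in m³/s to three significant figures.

w_1 = (5.0 − 3.3)/2 = 0.85 m; q_1 = 0.39 × 0.57 × 0.85 = 0.1890 m³/s
w_2 = (7.1 − 3.3)/2 = 1.9 m; q_2 = 0.73 × 1.13 × 1.9 = 1.567 m³/s
w_3 = (11.6 − 5.0)/2 = 3.3 m; q_3 = 0.68 × 1.42 × 3.3 = 3.186 m³/s
w_4 = (14.7 − 7.1)/2 = 3.8 m; q_4 = 1.00 × 2.36 × 3.8 = 8.968 m³/s
w_5 = (21.6 − 11.6)/2 = 5 m; q_5 = 1.04 × 2.33 × 5 = 12.12 m³/s
w_6 = (25.8 − 14.7)/2 = 5.55 m; q_6 = 0.81 × 1.67 × 5.55 = 7.507 m³/s
w_7 = (25.8 − 21.6)/2 = 2.1 m; q_7 = 0.39 × 0.44 × 2.1 = 0.3604 m³/s
Q = Σ qᵢ = 33.89 m³/s

33.9 m³/s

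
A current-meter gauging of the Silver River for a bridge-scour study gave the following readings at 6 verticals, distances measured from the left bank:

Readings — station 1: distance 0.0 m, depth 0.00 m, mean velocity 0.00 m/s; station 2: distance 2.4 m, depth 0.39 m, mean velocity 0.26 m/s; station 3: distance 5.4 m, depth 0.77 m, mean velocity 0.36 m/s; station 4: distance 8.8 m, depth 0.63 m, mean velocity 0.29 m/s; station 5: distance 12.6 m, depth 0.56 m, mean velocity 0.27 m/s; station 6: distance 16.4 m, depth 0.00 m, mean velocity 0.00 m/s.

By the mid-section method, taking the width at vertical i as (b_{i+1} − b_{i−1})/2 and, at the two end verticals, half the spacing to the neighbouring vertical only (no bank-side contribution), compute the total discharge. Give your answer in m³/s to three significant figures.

w_2 = (5.4 − 0.0)/2 = 2.7 m; q_2 = 0.26 × 0.39 × 2.7 = 0.2738 m³/s
w_3 = (8.8 − 2.4)/2 = 3.2 m; q_3 = 0.36 × 0.77 × 3.2 = 0.8870 m³/s
w_4 = (12.6 − 5.4)/2 = 3.6 m; q_4 = 0.29 × 0.63 × 3.6 = 0.6577 m³/s
w_5 = (16.4 − 8.8)/2 = 3.8 m; q_5 = 0.27 × 0.56 × 3.8 = 0.5746 m³/s
Stations 1, 6 contribute zero (depth or velocity is 0).
Q = Σ qᵢ = 2.393 m³/s

2.39 m³/s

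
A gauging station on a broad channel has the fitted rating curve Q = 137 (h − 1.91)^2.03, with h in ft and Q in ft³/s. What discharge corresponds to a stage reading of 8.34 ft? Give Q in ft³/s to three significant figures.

5990 ft³/s

Q = 137 × (8.34 − 1.91)^2.03 = 137 × 6.43^2.03 = 5989 ft³/s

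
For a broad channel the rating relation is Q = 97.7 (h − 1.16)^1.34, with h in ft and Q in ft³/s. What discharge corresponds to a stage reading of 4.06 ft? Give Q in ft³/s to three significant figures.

Q = 97.7 × (4.06 − 1.16)^1.34 = 97.7 × 2.9^1.34 = 406.9 ft³/s

407 ft³/s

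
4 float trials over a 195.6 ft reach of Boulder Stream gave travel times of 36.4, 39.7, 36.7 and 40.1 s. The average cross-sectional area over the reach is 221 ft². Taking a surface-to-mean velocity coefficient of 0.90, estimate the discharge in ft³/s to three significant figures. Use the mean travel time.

1020 ft³/s

t̄ = (36.4 + 39.7 + 36.7 + 40.1) / 4 = 38.225 s
v_surface = L / t̄ = 195.6 / 38.225 = 5.117 ft/s
v_mean = 0.90 × 5.117 = 4.605 ft/s
Q = A × v_mean = 221 × 4.605 = 1018 ft³/s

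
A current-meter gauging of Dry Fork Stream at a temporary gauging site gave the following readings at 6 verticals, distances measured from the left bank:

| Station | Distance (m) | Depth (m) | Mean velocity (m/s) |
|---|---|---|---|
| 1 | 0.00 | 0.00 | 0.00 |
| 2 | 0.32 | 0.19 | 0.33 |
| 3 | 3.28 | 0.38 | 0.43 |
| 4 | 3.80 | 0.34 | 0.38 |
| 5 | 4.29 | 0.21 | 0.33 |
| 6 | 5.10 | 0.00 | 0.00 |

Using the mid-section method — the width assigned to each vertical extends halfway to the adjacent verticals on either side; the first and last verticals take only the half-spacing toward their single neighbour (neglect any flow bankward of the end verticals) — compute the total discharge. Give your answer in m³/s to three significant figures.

w_2 = (3.28 − 0.00)/2 = 1.64 m; q_2 = 0.33 × 0.19 × 1.64 = 0.1028 m³/s
w_3 = (3.80 − 0.32)/2 = 1.74 m; q_3 = 0.43 × 0.38 × 1.74 = 0.2843 m³/s
w_4 = (4.29 − 3.28)/2 = 0.505 m; q_4 = 0.38 × 0.34 × 0.505 = 0.06525 m³/s
w_5 = (5.10 − 3.80)/2 = 0.65 m; q_5 = 0.33 × 0.21 × 0.65 = 0.04505 m³/s
Stations 1, 6 contribute zero (depth or velocity is 0).
Q = Σ qᵢ = 0.4974 m³/s

0.497 m³/s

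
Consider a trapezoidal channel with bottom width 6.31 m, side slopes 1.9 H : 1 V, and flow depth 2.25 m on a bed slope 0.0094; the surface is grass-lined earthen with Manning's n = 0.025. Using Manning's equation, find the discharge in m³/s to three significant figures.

A = (b + z·y)·y = (6.31 + 1.9×2.25)×2.25 = 23.82 m²
P = b + 2y√(1+z²) = 6.31 + 2×2.25×√(1+1.9²) = 15.97 m
R = A/P = 23.82/15.97 = 1.491 m
Q = (1/n)·A·R^(2/3)·S^(1/2) = (1/0.025) × 23.82 × 1.491^(2/3) × 0.0094^(1/2) = 120.6 m³/s

121 m³/s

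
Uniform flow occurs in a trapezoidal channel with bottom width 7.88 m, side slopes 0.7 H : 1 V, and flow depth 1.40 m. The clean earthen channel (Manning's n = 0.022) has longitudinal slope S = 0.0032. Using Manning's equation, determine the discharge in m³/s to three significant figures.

A = (b + z·y)·y = (7.88 + 0.7×1.40)×1.40 = 12.40 m²
P = b + 2y√(1+z²) = 7.88 + 2×1.40×√(1+0.7²) = 11.30 m
R = A/P = 12.40/11.30 = 1.098 m
Q = (1/n)·A·R^(2/3)·S^(1/2) = (1/0.022) × 12.40 × 1.098^(2/3) × 0.0032^(1/2) = 33.94 m³/s

33.9 m³/s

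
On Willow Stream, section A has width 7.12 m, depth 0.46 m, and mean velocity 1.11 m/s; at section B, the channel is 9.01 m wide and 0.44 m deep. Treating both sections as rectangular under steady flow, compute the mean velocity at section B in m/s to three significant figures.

Q = A₁V₁ = (7.12×0.46) × 1.11 = 3.635 m³/s
A₂ = 9.01 × 0.44 = 3.964 m²
V₂ = Q/A₂ = 3.635/3.964 = 0.9170 m/s

0.917 m/s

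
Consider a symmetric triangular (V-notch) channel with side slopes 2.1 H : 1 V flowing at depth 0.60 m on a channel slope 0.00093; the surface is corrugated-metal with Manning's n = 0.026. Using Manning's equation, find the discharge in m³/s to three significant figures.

0.371 m³/s

A = z·y² = 2.1×0.60² = 0.7560 m²
P = 2y√(1+z²) = 2×0.60×√(1+2.1²) = 2.791 m
R = A/P = 0.7560/2.791 = 0.2709 m
Q = (1/n)·A·R^(2/3)·S^(1/2) = (1/0.026) × 0.7560 × 0.2709^(2/3) × 0.00093^(1/2) = 0.3712 m³/s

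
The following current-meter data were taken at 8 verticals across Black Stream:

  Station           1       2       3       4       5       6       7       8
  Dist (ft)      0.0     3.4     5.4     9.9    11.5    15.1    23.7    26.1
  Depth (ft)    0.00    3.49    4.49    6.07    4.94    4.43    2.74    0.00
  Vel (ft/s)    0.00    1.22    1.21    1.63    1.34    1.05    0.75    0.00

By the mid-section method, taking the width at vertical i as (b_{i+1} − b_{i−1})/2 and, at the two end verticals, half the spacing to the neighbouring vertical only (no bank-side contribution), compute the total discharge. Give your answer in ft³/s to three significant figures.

116 ft³/s

w_2 = (5.4 − 0.0)/2 = 2.7 ft; q_2 = 1.22 × 3.49 × 2.7 = 11.50 ft³/s
w_3 = (9.9 − 3.4)/2 = 3.25 ft; q_3 = 1.21 × 4.49 × 3.25 = 17.66 ft³/s
w_4 = (11.5 − 5.4)/2 = 3.05 ft; q_4 = 1.63 × 6.07 × 3.05 = 30.18 ft³/s
w_5 = (15.1 − 9.9)/2 = 2.6 ft; q_5 = 1.34 × 4.94 × 2.6 = 17.21 ft³/s
w_6 = (23.7 − 11.5)/2 = 6.1 ft; q_6 = 1.05 × 4.43 × 6.1 = 28.37 ft³/s
w_7 = (26.1 − 15.1)/2 = 5.5 ft; q_7 = 0.75 × 2.74 × 5.5 = 11.30 ft³/s
Stations 1, 8 contribute zero (depth or velocity is 0).
Q = Σ qᵢ = 116.2 ft³/s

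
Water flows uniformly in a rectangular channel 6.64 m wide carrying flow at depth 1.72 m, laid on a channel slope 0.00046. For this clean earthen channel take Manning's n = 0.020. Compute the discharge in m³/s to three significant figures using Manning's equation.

13.3 m³/s

A = b·y = 6.64 × 1.72 = 11.42 m²
P = b + 2y = 6.64 + 2×1.72 = 10.08 m
R = A/P = 11.42/10.08 = 1.133 m
Q = (1/n)·A·R^(2/3)·S^(1/2) = (1/0.020) × 11.42 × 1.133^(2/3) × 0.00046^(1/2) = 13.31 m³/s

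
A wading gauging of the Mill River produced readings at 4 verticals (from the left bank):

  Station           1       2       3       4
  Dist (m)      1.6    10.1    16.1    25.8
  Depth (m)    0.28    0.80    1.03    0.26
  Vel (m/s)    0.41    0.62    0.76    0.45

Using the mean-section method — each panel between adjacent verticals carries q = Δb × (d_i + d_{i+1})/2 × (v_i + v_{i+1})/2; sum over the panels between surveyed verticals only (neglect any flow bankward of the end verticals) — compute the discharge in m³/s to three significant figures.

Panel 1-2: Δb = 8.5 m, d̄ = (0.28+0.80)/2 = 0.54, v̄ = (0.41+0.62)/2 = 0.515 → q = 8.5×0.54×0.515 = 2.364 m³/s
Panel 2-3: Δb = 6 m, d̄ = (0.80+1.03)/2 = 0.915, v̄ = (0.62+0.76)/2 = 0.69 → q = 6×0.915×0.69 = 3.788 m³/s
Panel 3-4: Δb = 9.7 m, d̄ = (1.03+0.26)/2 = 0.645, v̄ = (0.76+0.45)/2 = 0.605 → q = 9.7×0.645×0.605 = 3.785 m³/s
Q = Σ q = 9.937 m³/s

9.94 m³/s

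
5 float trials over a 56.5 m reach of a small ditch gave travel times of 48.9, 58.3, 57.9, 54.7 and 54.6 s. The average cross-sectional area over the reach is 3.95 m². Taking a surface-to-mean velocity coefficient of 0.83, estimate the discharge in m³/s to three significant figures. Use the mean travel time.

t̄ = (48.9 + 58.3 + 57.9 + 54.7 + 54.6) / 5 = 54.88 s
v_surface = L / t̄ = 56.5 / 54.88 = 1.030 m/s
v_mean = 0.83 × 1.030 = 0.8545 m/s
Q = A × v_mean = 3.95 × 0.8545 = 3.375 m³/s

3.38 m³/s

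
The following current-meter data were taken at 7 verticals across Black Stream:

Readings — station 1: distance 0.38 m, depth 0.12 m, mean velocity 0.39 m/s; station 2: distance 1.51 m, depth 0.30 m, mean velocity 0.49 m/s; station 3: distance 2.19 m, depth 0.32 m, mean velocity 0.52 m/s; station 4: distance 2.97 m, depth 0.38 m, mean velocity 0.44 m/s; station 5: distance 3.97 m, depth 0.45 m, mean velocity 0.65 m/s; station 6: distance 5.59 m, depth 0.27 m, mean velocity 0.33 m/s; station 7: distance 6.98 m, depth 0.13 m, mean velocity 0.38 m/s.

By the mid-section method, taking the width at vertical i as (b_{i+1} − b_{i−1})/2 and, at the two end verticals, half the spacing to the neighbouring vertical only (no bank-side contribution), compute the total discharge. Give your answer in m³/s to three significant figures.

0.981 m³/s

w_1 = (1.51 − 0.38)/2 = 0.565 m; q_1 = 0.39 × 0.12 × 0.565 = 0.02644 m³/s
w_2 = (2.19 − 0.38)/2 = 0.905 m; q_2 = 0.49 × 0.30 × 0.905 = 0.1330 m³/s
w_3 = (2.97 − 1.51)/2 = 0.73 m; q_3 = 0.52 × 0.32 × 0.73 = 0.1215 m³/s
w_4 = (3.97 − 2.19)/2 = 0.89 m; q_4 = 0.44 × 0.38 × 0.89 = 0.1488 m³/s
w_5 = (5.59 − 2.97)/2 = 1.31 m; q_5 = 0.65 × 0.45 × 1.31 = 0.3832 m³/s
w_6 = (6.98 − 3.97)/2 = 1.505 m; q_6 = 0.33 × 0.27 × 1.505 = 0.1341 m³/s
w_7 = (6.98 − 5.59)/2 = 0.695 m; q_7 = 0.38 × 0.13 × 0.695 = 0.03433 m³/s
Q = Σ qᵢ = 0.9814 m³/s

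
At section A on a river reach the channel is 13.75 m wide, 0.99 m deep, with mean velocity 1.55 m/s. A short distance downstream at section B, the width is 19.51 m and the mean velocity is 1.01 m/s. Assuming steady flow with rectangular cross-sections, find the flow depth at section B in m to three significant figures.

1.07 m

Q = A₁V₁ = (13.75×0.99) × 1.55 = 21.10 m³/s
d₂ = Q/(b₂ V₂) = 21.10/(19.51×1.01) = 1.071 m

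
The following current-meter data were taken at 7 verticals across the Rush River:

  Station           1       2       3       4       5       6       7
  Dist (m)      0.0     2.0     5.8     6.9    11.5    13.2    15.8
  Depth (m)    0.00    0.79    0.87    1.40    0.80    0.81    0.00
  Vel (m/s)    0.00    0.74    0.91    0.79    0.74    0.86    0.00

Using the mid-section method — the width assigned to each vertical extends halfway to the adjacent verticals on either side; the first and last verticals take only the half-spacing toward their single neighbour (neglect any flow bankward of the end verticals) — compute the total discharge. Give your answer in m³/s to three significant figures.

w_2 = (5.8 − 0.0)/2 = 2.9 m; q_2 = 0.74 × 0.79 × 2.9 = 1.695 m³/s
w_3 = (6.9 − 2.0)/2 = 2.45 m; q_3 = 0.91 × 0.87 × 2.45 = 1.940 m³/s
w_4 = (11.5 − 5.8)/2 = 2.85 m; q_4 = 0.79 × 1.40 × 2.85 = 3.152 m³/s
w_5 = (13.2 − 6.9)/2 = 3.15 m; q_5 = 0.74 × 0.80 × 3.15 = 1.865 m³/s
w_6 = (15.8 − 11.5)/2 = 2.15 m; q_6 = 0.86 × 0.81 × 2.15 = 1.498 m³/s
Stations 1, 7 contribute zero (depth or velocity is 0).
Q = Σ qᵢ = 10.15 m³/s

10.1 m³/s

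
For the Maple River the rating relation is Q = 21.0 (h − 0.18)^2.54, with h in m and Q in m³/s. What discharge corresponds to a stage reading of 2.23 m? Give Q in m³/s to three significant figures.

Q = 21.0 × (2.23 − 0.18)^2.54 = 21.0 × 2.05^2.54 = 130.0 m³/s

130 m³/s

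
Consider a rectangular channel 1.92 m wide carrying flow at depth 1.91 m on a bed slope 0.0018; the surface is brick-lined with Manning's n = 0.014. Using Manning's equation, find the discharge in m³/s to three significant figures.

8.24 m³/s

A = b·y = 1.92 × 1.91 = 3.667 m²
P = b + 2y = 1.92 + 2×1.91 = 5.740 m
R = A/P = 3.667/5.740 = 0.6389 m
Q = (1/n)·A·R^(2/3)·S^(1/2) = (1/0.014) × 3.667 × 0.6389^(2/3) × 0.0018^(1/2) = 8.244 m³/s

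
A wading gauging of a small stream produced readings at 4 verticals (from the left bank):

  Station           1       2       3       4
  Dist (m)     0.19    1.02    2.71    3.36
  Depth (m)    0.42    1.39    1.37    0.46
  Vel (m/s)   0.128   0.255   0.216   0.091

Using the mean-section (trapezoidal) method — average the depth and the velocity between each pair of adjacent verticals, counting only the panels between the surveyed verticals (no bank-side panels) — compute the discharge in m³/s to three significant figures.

Panel 1-2: Δb = 0.83 m, d̄ = (0.42+1.39)/2 = 0.905, v̄ = (0.128+0.255)/2 = 0.1915 → q = 0.83×0.905×0.1915 = 0.1438 m³/s
Panel 2-3: Δb = 1.69 m, d̄ = (1.39+1.37)/2 = 1.38, v̄ = (0.255+0.216)/2 = 0.2355 → q = 1.69×1.38×0.2355 = 0.5492 m³/s
Panel 3-4: Δb = 0.65 m, d̄ = (1.37+0.46)/2 = 0.915, v̄ = (0.216+0.091)/2 = 0.1535 → q = 0.65×0.915×0.1535 = 0.09129 m³/s
Q = Σ q = 0.7844 m³/s

0.784 m³/s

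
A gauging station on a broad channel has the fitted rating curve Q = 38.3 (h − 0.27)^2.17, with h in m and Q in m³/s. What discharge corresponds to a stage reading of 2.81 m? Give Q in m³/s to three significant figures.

290 m³/s

Q = 38.3 × (2.81 − 0.27)^2.17 = 38.3 × 2.54^2.17 = 289.5 m³/s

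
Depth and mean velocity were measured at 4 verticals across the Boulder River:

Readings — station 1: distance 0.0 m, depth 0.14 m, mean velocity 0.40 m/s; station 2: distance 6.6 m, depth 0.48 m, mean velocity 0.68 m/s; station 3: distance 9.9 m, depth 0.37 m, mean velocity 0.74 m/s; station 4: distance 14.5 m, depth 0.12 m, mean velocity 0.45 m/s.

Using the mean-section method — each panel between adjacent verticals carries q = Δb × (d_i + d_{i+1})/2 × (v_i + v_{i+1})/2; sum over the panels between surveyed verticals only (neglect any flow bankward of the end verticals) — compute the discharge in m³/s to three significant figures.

Panel 1-2: Δb = 6.6 m, d̄ = (0.14+0.48)/2 = 0.31, v̄ = (0.40+0.68)/2 = 0.54 → q = 6.6×0.31×0.54 = 1.105 m³/s
Panel 2-3: Δb = 3.3 m, d̄ = (0.48+0.37)/2 = 0.425, v̄ = (0.68+0.74)/2 = 0.71 → q = 3.3×0.425×0.71 = 0.9958 m³/s
Panel 3-4: Δb = 4.6 m, d̄ = (0.37+0.12)/2 = 0.245, v̄ = (0.74+0.45)/2 = 0.595 → q = 4.6×0.245×0.595 = 0.6706 m³/s
Q = Σ q = 2.771 m³/s

2.77 m³/s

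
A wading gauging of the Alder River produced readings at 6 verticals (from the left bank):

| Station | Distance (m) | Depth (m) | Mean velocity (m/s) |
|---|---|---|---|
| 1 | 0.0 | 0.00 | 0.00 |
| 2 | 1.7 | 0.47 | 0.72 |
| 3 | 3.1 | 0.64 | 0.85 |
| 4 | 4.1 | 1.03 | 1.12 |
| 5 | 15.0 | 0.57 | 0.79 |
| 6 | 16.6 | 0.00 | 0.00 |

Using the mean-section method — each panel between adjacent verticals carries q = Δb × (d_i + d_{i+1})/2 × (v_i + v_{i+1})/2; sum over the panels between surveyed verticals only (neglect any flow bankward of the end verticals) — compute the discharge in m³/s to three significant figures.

Panel 1-2: Δb = 1.7 m, d̄ = (0.00+0.47)/2 = 0.235, v̄ = (0.00+0.72)/2 = 0.36 → q = 1.7×0.235×0.36 = 0.1438 m³/s
Panel 2-3: Δb = 1.4 m, d̄ = (0.47+0.64)/2 = 0.555, v̄ = (0.72+0.85)/2 = 0.785 → q = 1.4×0.555×0.785 = 0.6099 m³/s
Panel 3-4: Δb = 1 m, d̄ = (0.64+1.03)/2 = 0.835, v̄ = (0.85+1.12)/2 = 0.985 → q = 1×0.835×0.985 = 0.8225 m³/s
Panel 4-5: Δb = 10.9 m, d̄ = (1.03+0.57)/2 = 0.8, v̄ = (1.12+0.79)/2 = 0.955 → q = 10.9×0.8×0.955 = 8.328 m³/s
Panel 5-6: Δb = 1.6 m, d̄ = (0.57+0.00)/2 = 0.285, v̄ = (0.79+0.00)/2 = 0.395 → q = 1.6×0.285×0.395 = 0.1801 m³/s
Q = Σ q = 10.08 m³/s

10.1 m³/s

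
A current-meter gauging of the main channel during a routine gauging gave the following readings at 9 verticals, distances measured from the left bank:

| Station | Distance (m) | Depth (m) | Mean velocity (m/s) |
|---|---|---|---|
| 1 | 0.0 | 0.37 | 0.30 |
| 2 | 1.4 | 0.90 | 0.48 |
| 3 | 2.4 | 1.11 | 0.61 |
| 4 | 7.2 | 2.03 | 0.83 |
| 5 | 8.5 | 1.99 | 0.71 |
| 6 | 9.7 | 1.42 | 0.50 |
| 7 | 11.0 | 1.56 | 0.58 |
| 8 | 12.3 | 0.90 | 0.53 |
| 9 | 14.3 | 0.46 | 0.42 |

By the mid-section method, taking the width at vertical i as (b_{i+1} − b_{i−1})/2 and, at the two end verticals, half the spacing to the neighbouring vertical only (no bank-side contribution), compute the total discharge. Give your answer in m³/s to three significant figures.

w_1 = (1.4 − 0.0)/2 = 0.7 m; q_1 = 0.30 × 0.37 × 0.7 = 0.07770 m³/s
w_2 = (2.4 − 0.0)/2 = 1.2 m; q_2 = 0.48 × 0.90 × 1.2 = 0.5184 m³/s
w_3 = (7.2 − 1.4)/2 = 2.9 m; q_3 = 0.61 × 1.11 × 2.9 = 1.964 m³/s
w_4 = (8.5 − 2.4)/2 = 3.05 m; q_4 = 0.83 × 2.03 × 3.05 = 5.139 m³/s
w_5 = (9.7 − 7.2)/2 = 1.25 m; q_5 = 0.71 × 1.99 × 1.25 = 1.766 m³/s
w_6 = (11.0 − 8.5)/2 = 1.25 m; q_6 = 0.50 × 1.42 × 1.25 = 0.8875 m³/s
w_7 = (12.3 − 9.7)/2 = 1.3 m; q_7 = 0.58 × 1.56 × 1.3 = 1.176 m³/s
w_8 = (14.3 − 11.0)/2 = 1.65 m; q_8 = 0.53 × 0.90 × 1.65 = 0.7871 m³/s
w_9 = (14.3 − 12.3)/2 = 1 m; q_9 = 0.42 × 0.46 × 1 = 0.1932 m³/s
Q = Σ qᵢ = 12.51 m³/s

12.5 m³/s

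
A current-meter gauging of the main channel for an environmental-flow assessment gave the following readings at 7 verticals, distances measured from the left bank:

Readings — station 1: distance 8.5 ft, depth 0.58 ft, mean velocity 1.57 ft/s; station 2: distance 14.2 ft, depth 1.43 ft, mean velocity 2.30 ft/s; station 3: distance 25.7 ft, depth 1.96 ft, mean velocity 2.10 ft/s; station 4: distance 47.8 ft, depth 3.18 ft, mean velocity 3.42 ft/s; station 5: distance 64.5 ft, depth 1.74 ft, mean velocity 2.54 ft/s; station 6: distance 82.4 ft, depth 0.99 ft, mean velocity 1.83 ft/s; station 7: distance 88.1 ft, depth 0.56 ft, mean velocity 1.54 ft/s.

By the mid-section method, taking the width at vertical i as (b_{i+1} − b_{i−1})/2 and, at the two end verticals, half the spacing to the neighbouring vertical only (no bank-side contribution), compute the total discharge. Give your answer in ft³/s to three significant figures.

411 ft³/s

w_1 = (14.2 − 8.5)/2 = 2.85 ft; q_1 = 1.57 × 0.58 × 2.85 = 2.595 ft³/s
w_2 = (25.7 − 8.5)/2 = 8.6 ft; q_2 = 2.30 × 1.43 × 8.6 = 28.29 ft³/s
w_3 = (47.8 − 14.2)/2 = 16.8 ft; q_3 = 2.10 × 1.96 × 16.8 = 69.15 ft³/s
w_4 = (64.5 − 25.7)/2 = 19.4 ft; q_4 = 3.42 × 3.18 × 19.4 = 211.0 ft³/s
w_5 = (82.4 − 47.8)/2 = 17.3 ft; q_5 = 2.54 × 1.74 × 17.3 = 76.46 ft³/s
w_6 = (88.1 − 64.5)/2 = 11.8 ft; q_6 = 1.83 × 0.99 × 11.8 = 21.38 ft³/s
w_7 = (88.1 − 82.4)/2 = 2.85 ft; q_7 = 1.54 × 0.56 × 2.85 = 2.458 ft³/s
Q = Σ qᵢ = 411.3 ft³/s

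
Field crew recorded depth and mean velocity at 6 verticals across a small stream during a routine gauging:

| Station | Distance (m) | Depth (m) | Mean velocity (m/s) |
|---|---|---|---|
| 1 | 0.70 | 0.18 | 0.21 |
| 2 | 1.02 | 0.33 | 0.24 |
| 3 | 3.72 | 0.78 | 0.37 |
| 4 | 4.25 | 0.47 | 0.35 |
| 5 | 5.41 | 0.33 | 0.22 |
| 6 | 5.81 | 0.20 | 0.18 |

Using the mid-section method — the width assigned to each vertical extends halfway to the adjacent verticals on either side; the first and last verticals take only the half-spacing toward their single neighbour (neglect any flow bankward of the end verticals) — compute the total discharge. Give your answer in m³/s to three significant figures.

0.795 m³/s

w_1 = (1.02 − 0.70)/2 = 0.16 m; q_1 = 0.21 × 0.18 × 0.16 = 0.006048 m³/s
w_2 = (3.72 − 0.70)/2 = 1.51 m; q_2 = 0.24 × 0.33 × 1.51 = 0.1196 m³/s
w_3 = (4.25 − 1.02)/2 = 1.615 m; q_3 = 0.37 × 0.78 × 1.615 = 0.4661 m³/s
w_4 = (5.41 − 3.72)/2 = 0.845 m; q_4 = 0.35 × 0.47 × 0.845 = 0.1390 m³/s
w_5 = (5.81 − 4.25)/2 = 0.78 m; q_5 = 0.22 × 0.33 × 0.78 = 0.05663 m³/s
w_6 = (5.81 − 5.41)/2 = 0.2 m; q_6 = 0.18 × 0.20 × 0.2 = 0.007200 m³/s
Q = Σ qᵢ = 0.7946 m³/s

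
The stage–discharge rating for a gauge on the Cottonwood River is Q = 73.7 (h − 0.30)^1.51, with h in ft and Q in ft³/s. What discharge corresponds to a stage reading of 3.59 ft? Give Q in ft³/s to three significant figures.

Q = 73.7 × (3.59 − 0.30)^1.51 = 73.7 × 3.29^1.51 = 445.1 ft³/s

445 ft³/s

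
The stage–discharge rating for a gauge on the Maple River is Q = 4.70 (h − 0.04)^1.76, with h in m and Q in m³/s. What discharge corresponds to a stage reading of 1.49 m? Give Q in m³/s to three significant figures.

9.04 m³/s

Q = 4.70 × (1.49 − 0.04)^1.76 = 4.70 × 1.45^1.76 = 9.039 m³/s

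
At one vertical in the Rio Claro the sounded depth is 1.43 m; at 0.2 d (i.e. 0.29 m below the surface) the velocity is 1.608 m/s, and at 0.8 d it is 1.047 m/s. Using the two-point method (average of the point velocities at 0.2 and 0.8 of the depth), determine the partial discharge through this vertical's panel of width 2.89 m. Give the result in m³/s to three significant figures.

5.49 m³/s

v̄ = (1.608 + 1.047) / 2 = 1.328 m/s
q = v̄ × d × w = 1.328 × 1.43 × 2.89 = 5.486 m³/s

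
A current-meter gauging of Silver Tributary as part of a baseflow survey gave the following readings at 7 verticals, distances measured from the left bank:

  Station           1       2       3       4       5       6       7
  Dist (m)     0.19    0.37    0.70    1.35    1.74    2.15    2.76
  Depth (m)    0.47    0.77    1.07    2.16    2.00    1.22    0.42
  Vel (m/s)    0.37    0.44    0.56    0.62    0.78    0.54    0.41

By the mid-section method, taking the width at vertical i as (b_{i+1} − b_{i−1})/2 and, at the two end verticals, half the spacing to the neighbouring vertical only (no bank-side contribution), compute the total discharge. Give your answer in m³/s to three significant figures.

2.10 m³/s

w_1 = (0.37 − 0.19)/2 = 0.09 m; q_1 = 0.37 × 0.47 × 0.09 = 0.01565 m³/s
w_2 = (0.70 − 0.19)/2 = 0.255 m; q_2 = 0.44 × 0.77 × 0.255 = 0.08639 m³/s
w_3 = (1.35 − 0.37)/2 = 0.49 m; q_3 = 0.56 × 1.07 × 0.49 = 0.2936 m³/s
w_4 = (1.74 − 0.70)/2 = 0.52 m; q_4 = 0.62 × 2.16 × 0.52 = 0.6964 m³/s
w_5 = (2.15 − 1.35)/2 = 0.4 m; q_5 = 0.78 × 2.00 × 0.4 = 0.6240 m³/s
w_6 = (2.76 − 1.74)/2 = 0.51 m; q_6 = 0.54 × 1.22 × 0.51 = 0.3360 m³/s
w_7 = (2.76 − 2.15)/2 = 0.305 m; q_7 = 0.41 × 0.42 × 0.305 = 0.05252 m³/s
Q = Σ qᵢ = 2.105 m³/s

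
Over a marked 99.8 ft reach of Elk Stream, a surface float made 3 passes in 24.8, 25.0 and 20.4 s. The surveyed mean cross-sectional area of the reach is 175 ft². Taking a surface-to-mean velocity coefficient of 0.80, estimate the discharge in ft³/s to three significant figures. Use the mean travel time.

t̄ = (24.8 + 25.0 + 20.4) / 3 = 23.4 s
v_surface = L / t̄ = 99.8 / 23.4 = 4.265 ft/s
v_mean = 0.80 × 4.265 = 3.412 ft/s
Q = A × v_mean = 175 × 3.412 = 597.1 ft³/s

597 ft³/s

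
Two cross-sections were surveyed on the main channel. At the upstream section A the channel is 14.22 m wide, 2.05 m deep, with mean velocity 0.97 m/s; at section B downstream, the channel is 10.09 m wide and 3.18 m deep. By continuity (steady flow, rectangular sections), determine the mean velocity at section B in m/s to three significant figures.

0.881 m/s

Q = A₁V₁ = (14.22×2.05) × 0.97 = 28.28 m³/s
A₂ = 10.09 × 3.18 = 32.09 m²
V₂ = Q/A₂ = 28.28/32.09 = 0.8813 m/s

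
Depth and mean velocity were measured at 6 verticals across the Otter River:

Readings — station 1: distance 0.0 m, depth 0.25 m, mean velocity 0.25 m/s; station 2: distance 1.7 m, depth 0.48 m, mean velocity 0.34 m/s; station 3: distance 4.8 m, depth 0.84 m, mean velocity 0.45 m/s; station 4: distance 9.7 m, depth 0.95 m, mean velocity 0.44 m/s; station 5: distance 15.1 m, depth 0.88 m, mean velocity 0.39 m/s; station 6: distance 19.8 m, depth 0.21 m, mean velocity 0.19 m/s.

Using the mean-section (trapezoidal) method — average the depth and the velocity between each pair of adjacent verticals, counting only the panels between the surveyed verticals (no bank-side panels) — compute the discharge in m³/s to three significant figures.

5.74 m³/s

Panel 1-2: Δb = 1.7 m, d̄ = (0.25+0.48)/2 = 0.365, v̄ = (0.25+0.34)/2 = 0.295 → q = 1.7×0.365×0.295 = 0.1830 m³/s
Panel 2-3: Δb = 3.1 m, d̄ = (0.48+0.84)/2 = 0.66, v̄ = (0.34+0.45)/2 = 0.395 → q = 3.1×0.66×0.395 = 0.8082 m³/s
Panel 3-4: Δb = 4.9 m, d̄ = (0.84+0.95)/2 = 0.895, v̄ = (0.45+0.44)/2 = 0.445 → q = 4.9×0.895×0.445 = 1.952 m³/s
Panel 4-5: Δb = 5.4 m, d̄ = (0.95+0.88)/2 = 0.915, v̄ = (0.44+0.39)/2 = 0.415 → q = 5.4×0.915×0.415 = 2.051 m³/s
Panel 5-6: Δb = 4.7 m, d̄ = (0.88+0.21)/2 = 0.545, v̄ = (0.39+0.19)/2 = 0.29 → q = 4.7×0.545×0.29 = 0.7428 m³/s
Q = Σ q = 5.736 m³/s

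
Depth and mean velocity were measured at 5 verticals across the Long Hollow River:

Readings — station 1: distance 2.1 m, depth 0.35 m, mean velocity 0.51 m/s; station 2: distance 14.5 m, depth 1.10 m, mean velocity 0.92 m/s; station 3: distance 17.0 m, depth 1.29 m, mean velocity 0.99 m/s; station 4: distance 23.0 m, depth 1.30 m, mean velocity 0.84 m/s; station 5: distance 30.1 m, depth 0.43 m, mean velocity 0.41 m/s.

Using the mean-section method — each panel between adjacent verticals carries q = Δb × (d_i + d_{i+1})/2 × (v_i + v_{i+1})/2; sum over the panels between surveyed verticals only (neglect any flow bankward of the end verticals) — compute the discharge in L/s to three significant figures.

Panel 1-2: Δb = 12.4 m, d̄ = (0.35+1.10)/2 = 0.725, v̄ = (0.51+0.92)/2 = 0.715 → q = 12.4×0.725×0.715 = 6.428 m³/s
Panel 2-3: Δb = 2.5 m, d̄ = (1.10+1.29)/2 = 1.195, v̄ = (0.92+0.99)/2 = 0.955 → q = 2.5×1.195×0.955 = 2.853 m³/s
Panel 3-4: Δb = 6 m, d̄ = (1.29+1.30)/2 = 1.295, v̄ = (0.99+0.84)/2 = 0.915 → q = 6×1.295×0.915 = 7.110 m³/s
Panel 4-5: Δb = 7.1 m, d̄ = (1.30+0.43)/2 = 0.865, v̄ = (0.84+0.41)/2 = 0.625 → q = 7.1×0.865×0.625 = 3.838 m³/s
Q = Σ q = 20.23 m³/s
= 20.23 × 1000 = 20230 L/s

20200 L/s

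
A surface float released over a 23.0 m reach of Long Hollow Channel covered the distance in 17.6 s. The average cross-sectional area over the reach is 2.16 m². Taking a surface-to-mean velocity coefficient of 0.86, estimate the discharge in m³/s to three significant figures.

v_surface = L / t̄ = 23.0 / 17.6 = 1.307 m/s
v_mean = 0.86 × 1.307 = 1.124 m/s
Q = A × v_mean = 2.16 × 1.124 = 2.428 m³/s

2.43 m³/s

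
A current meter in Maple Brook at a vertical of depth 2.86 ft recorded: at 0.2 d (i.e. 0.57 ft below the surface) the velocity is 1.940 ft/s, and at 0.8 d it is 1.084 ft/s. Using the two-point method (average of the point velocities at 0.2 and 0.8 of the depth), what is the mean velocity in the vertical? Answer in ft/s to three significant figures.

v̄ = (1.940 + 1.084) / 2 = 1.512 ft/s

1.51 ft/s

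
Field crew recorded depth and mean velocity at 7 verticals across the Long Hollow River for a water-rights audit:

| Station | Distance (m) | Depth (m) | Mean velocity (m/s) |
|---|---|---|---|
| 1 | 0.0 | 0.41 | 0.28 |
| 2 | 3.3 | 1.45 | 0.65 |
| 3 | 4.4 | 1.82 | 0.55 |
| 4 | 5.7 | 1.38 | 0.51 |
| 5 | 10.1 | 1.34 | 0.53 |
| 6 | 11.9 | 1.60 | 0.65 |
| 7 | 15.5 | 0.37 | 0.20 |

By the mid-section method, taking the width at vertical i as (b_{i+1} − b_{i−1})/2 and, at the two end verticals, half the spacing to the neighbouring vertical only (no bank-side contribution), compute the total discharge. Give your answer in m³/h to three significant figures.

w_1 = (3.3 − 0.0)/2 = 1.65 m; q_1 = 0.28 × 0.41 × 1.65 = 0.1894 m³/s
w_2 = (4.4 − 0.0)/2 = 2.2 m; q_2 = 0.65 × 1.45 × 2.2 = 2.074 m³/s
w_3 = (5.7 − 3.3)/2 = 1.2 m; q_3 = 0.55 × 1.82 × 1.2 = 1.201 m³/s
w_4 = (10.1 − 4.4)/2 = 2.85 m; q_4 = 0.51 × 1.38 × 2.85 = 2.006 m³/s
w_5 = (11.9 − 5.7)/2 = 3.1 m; q_5 = 0.53 × 1.34 × 3.1 = 2.202 m³/s
w_6 = (15.5 − 10.1)/2 = 2.7 m; q_6 = 0.65 × 1.60 × 2.7 = 2.808 m³/s
w_7 = (15.5 − 11.9)/2 = 1.8 m; q_7 = 0.20 × 0.37 × 1.8 = 0.1332 m³/s
Q = Σ qᵢ = 10.61 m³/s
= 10.61 × 3600 = 38210 m³/h

38200 m³/h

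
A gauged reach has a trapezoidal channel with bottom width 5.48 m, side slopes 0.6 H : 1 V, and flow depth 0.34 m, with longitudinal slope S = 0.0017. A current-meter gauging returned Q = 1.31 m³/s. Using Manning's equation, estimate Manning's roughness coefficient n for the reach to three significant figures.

A = (b + z·y)·y = (5.48 + 0.6×0.34)×0.34 = 1.933 m²
P = b + 2y√(1+z²) = 5.48 + 2×0.34×√(1+0.6²) = 6.273 m
R = A/P = 1.933/6.273 = 0.3081 m
n = (1/Q)·A·R^(2/3)·S^(1/2) = (1/1.31) × 1.933 × 0.4561 × 0.04123 = 0.02775

0.0277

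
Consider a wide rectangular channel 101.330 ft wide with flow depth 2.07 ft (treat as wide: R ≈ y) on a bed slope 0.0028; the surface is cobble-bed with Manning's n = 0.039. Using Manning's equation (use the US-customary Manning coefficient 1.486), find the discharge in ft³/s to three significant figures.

A = b·y = 101.330 × 2.07 = 209.8 ft²
Wide channel: R ≈ y = 2.07 ft
Q = (1.486/n)·A·R^(2/3)·S^(1/2) = (1.486/0.039) × 209.8 × 2.070^(2/3) × 0.0028^(1/2) = 686.9 ft³/s

687 ft³/s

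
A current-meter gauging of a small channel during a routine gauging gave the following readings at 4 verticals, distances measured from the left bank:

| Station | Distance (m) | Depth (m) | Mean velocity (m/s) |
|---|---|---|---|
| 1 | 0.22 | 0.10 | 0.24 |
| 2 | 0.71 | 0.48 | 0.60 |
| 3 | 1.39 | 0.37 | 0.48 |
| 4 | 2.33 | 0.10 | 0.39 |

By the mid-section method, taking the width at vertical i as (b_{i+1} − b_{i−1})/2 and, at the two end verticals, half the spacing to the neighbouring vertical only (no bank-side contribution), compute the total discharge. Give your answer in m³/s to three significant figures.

0.337 m³/s

w_1 = (0.71 − 0.22)/2 = 0.245 m; q_1 = 0.24 × 0.10 × 0.245 = 0.005880 m³/s
w_2 = (1.39 − 0.22)/2 = 0.585 m; q_2 = 0.60 × 0.48 × 0.585 = 0.1685 m³/s
w_3 = (2.33 − 0.71)/2 = 0.81 m; q_3 = 0.48 × 0.37 × 0.81 = 0.1439 m³/s
w_4 = (2.33 − 1.39)/2 = 0.47 m; q_4 = 0.39 × 0.10 × 0.47 = 0.01833 m³/s
Q = Σ qᵢ = 0.3365 m³/s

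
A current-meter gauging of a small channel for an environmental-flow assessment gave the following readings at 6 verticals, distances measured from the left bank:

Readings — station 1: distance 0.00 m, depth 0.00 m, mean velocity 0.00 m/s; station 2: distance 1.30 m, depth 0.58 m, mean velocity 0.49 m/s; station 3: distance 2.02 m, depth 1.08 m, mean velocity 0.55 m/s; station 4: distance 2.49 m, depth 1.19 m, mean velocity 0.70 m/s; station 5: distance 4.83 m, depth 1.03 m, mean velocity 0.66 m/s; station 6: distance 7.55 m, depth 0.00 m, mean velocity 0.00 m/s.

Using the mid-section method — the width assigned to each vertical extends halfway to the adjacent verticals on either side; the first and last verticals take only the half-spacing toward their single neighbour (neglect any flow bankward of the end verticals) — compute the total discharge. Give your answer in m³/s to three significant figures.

3.53 m³/s

w_2 = (2.02 − 0.00)/2 = 1.01 m; q_2 = 0.49 × 0.58 × 1.01 = 0.2870 m³/s
w_3 = (2.49 − 1.30)/2 = 0.595 m; q_3 = 0.55 × 1.08 × 0.595 = 0.3534 m³/s
w_4 = (4.83 − 2.02)/2 = 1.405 m; q_4 = 0.70 × 1.19 × 1.405 = 1.170 m³/s
w_5 = (7.55 − 2.49)/2 = 2.53 m; q_5 = 0.66 × 1.03 × 2.53 = 1.720 m³/s
Stations 1, 6 contribute zero (depth or velocity is 0).
Q = Σ qᵢ = 3.531 m³/s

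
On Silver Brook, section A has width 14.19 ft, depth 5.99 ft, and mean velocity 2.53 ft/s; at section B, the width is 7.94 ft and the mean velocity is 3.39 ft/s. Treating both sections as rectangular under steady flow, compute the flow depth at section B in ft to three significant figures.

7.99 ft

Q = A₁V₁ = (14.19×5.99) × 2.53 = 215.0 ft³/s
d₂ = Q/(b₂ V₂) = 215.0/(7.94×3.39) = 7.989 ft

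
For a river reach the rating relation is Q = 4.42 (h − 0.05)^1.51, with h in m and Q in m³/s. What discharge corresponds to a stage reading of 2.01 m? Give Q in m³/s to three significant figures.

Q = 4.42 × (2.01 − 0.05)^1.51 = 4.42 × 1.96^1.51 = 12.21 m³/s

12.2 m³/s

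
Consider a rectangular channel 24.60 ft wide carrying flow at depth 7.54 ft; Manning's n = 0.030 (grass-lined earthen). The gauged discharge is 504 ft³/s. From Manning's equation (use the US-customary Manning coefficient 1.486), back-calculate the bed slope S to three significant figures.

A = b·y = 24.60 × 7.54 = 185.5 ft²
P = b + 2y = 24.60 + 2×7.54 = 39.68 ft
R = A/P = 185.5/39.68 = 4.674 ft
S = (Q·n / (1.486·A·R^(2/3)))² = (504×0.030 / (1.486×185.5×2.796))² = 0.0003850

0.000385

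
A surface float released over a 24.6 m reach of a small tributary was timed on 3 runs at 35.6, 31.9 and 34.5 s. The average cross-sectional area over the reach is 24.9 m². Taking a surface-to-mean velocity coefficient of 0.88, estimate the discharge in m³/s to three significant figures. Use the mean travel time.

t̄ = (35.6 + 31.9 + 34.5) / 3 = 34 s
v_surface = L / t̄ = 24.6 / 34 = 0.7235 m/s
v_mean = 0.88 × 0.7235 = 0.6367 m/s
Q = A × v_mean = 24.9 × 0.6367 = 15.85 m³/s

15.9 m³/s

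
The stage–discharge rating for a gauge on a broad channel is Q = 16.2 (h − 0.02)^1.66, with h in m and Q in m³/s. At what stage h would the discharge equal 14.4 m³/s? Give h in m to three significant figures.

h − h₀ = (Q/C)^(1/b) = (14.4/16.2)^(1/1.66) = 0.9315 m
h = 0.02 + 0.9315 = 0.9515 m

0.952 m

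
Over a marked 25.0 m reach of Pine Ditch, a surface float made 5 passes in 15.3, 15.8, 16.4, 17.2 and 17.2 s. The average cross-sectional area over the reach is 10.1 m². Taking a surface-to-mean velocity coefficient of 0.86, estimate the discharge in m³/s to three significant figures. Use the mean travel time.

t̄ = (15.3 + 15.8 + 16.4 + 17.2 + 17.2) / 5 = 16.38 s
v_surface = L / t̄ = 25.0 / 16.38 = 1.526 m/s
v_mean = 0.86 × 1.526 = 1.313 m/s
Q = A × v_mean = 10.1 × 1.313 = 13.26 m³/s

13.3 m³/s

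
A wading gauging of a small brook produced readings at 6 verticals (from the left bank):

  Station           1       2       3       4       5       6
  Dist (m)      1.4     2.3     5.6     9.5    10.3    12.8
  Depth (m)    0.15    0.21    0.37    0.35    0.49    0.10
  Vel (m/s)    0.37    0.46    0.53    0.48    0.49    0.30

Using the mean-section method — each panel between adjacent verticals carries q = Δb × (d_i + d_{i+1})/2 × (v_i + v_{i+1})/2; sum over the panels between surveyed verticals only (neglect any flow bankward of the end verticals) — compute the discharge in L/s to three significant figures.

1700 L/s

Panel 1-2: Δb = 0.9 m, d̄ = (0.15+0.21)/2 = 0.18, v̄ = (0.37+0.46)/2 = 0.415 → q = 0.9×0.18×0.415 = 0.06723 m³/s
Panel 2-3: Δb = 3.3 m, d̄ = (0.21+0.37)/2 = 0.29, v̄ = (0.46+0.53)/2 = 0.495 → q = 3.3×0.29×0.495 = 0.4737 m³/s
Panel 3-4: Δb = 3.9 m, d̄ = (0.37+0.35)/2 = 0.36, v̄ = (0.53+0.48)/2 = 0.505 → q = 3.9×0.36×0.505 = 0.7090 m³/s
Panel 4-5: Δb = 0.8 m, d̄ = (0.35+0.49)/2 = 0.42, v̄ = (0.48+0.49)/2 = 0.485 → q = 0.8×0.42×0.485 = 0.1630 m³/s
Panel 5-6: Δb = 2.5 m, d̄ = (0.49+0.10)/2 = 0.295, v̄ = (0.49+0.30)/2 = 0.395 → q = 2.5×0.295×0.395 = 0.2913 m³/s
Q = Σ q = 1.704 m³/s
= 1.704 × 1000 = 1704 L/s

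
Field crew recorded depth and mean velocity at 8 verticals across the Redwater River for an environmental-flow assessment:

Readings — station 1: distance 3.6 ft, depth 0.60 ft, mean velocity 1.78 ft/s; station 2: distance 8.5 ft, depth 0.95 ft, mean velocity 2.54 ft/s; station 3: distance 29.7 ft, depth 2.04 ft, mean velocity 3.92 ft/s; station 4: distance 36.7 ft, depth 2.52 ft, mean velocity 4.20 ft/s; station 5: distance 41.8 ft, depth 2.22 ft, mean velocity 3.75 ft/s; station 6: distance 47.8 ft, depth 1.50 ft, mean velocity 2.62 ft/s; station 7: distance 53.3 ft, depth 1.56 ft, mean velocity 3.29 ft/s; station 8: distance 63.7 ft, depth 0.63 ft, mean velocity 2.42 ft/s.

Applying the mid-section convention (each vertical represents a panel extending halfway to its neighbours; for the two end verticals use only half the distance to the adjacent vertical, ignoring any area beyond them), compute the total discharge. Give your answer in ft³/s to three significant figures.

328 ft³/s

w_1 = (8.5 − 3.6)/2 = 2.45 ft; q_1 = 1.78 × 0.60 × 2.45 = 2.617 ft³/s
w_2 = (29.7 − 3.6)/2 = 13.05 ft; q_2 = 2.54 × 0.95 × 13.05 = 31.49 ft³/s
w_3 = (36.7 − 8.5)/2 = 14.1 ft; q_3 = 3.92 × 2.04 × 14.1 = 112.8 ft³/s
w_4 = (41.8 − 29.7)/2 = 6.05 ft; q_4 = 4.20 × 2.52 × 6.05 = 64.03 ft³/s
w_5 = (47.8 − 36.7)/2 = 5.55 ft; q_5 = 3.75 × 2.22 × 5.55 = 46.20 ft³/s
w_6 = (53.3 − 41.8)/2 = 5.75 ft; q_6 = 2.62 × 1.50 × 5.75 = 22.60 ft³/s
w_7 = (63.7 − 47.8)/2 = 7.95 ft; q_7 = 3.29 × 1.56 × 7.95 = 40.80 ft³/s
w_8 = (63.7 − 53.3)/2 = 5.2 ft; q_8 = 2.42 × 0.63 × 5.2 = 7.928 ft³/s
Q = Σ qᵢ = 328.4 ft³/s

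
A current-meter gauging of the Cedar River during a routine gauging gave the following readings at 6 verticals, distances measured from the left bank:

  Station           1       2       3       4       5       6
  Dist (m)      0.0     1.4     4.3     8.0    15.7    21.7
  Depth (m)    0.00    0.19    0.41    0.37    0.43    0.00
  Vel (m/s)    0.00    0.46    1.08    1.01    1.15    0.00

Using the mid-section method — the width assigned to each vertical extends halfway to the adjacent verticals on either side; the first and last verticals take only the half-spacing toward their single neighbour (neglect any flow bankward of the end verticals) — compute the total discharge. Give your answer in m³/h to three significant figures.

25800 m³/h

w_2 = (4.3 − 0.0)/2 = 2.15 m; q_2 = 0.46 × 0.19 × 2.15 = 0.1879 m³/s
w_3 = (8.0 − 1.4)/2 = 3.3 m; q_3 = 1.08 × 0.41 × 3.3 = 1.461 m³/s
w_4 = (15.7 − 4.3)/2 = 5.7 m; q_4 = 1.01 × 0.37 × 5.7 = 2.130 m³/s
w_5 = (21.7 − 8.0)/2 = 6.85 m; q_5 = 1.15 × 0.43 × 6.85 = 3.387 m³/s
Stations 1, 6 contribute zero (depth or velocity is 0).
Q = Σ qᵢ = 7.167 m³/s
= 7.167 × 3600 = 25800 m³/h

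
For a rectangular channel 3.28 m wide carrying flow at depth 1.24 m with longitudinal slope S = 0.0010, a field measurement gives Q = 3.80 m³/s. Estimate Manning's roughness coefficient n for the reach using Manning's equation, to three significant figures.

0.0268

A = b·y = 3.28 × 1.24 = 4.067 m²
P = b + 2y = 3.28 + 2×1.24 = 5.760 m
R = A/P = 4.067/5.760 = 0.7061 m
n = (1/Q)·A·R^(2/3)·S^(1/2) = (1/3.80) × 4.067 × 0.7930 × 0.03162 = 0.02684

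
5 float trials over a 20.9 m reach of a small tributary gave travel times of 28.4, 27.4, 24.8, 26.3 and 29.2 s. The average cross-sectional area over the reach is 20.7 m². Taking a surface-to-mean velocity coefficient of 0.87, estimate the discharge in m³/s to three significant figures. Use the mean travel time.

13.8 m³/s

t̄ = (28.4 + 27.4 + 24.8 + 26.3 + 29.2) / 5 = 27.22 s
v_surface = L / t̄ = 20.9 / 27.22 = 0.7678 m/s
v_mean = 0.87 × 0.7678 = 0.6680 m/s
Q = A × v_mean = 20.7 × 0.6680 = 13.83 m³/s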